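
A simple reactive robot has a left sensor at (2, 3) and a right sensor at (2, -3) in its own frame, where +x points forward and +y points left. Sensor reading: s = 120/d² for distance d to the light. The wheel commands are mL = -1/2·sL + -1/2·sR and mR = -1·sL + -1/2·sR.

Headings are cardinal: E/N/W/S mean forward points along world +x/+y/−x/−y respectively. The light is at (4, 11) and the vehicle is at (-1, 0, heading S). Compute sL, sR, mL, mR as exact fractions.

120/173 120/233 -24360/40309 -38340/40309

left sensor world pos  = (2, -2); dL² = 173
right sensor world pos = (-4, -2); dR² = 233
sL = 120/173 = 120/173
sR = 120/233 = 120/233
mL = -1/2·sL + -1/2·sR = -24360/40309
mR = -1·sL + -1/2·sR = -38340/40309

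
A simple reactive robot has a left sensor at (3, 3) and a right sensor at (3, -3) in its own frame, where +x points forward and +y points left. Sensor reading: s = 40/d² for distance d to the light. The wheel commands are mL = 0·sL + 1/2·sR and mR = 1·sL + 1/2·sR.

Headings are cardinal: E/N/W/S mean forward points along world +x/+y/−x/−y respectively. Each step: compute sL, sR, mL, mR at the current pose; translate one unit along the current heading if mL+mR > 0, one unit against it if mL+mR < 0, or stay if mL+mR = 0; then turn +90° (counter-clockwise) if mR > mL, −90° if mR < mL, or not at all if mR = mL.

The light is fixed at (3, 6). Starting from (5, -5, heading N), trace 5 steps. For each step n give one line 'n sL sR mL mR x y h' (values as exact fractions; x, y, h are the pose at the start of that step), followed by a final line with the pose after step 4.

0 8/13 40/89 20/89 972/1157 5 -5 N
1 4/17 4/5 2/5 54/85 5 -4 W
2 8/37 40/173 20/173 2124/6401 4 -4 S
3 1/2 10/53 5/53 63/106 4 -5 E
4 8/13 40/89 20/89 972/1157 5 -5 N
final 5 -4 W

n=0: pose=(5,-5,N); sL=8/13, sR=40/89; mL=20/89, mR=972/1157; mL+mR=1232/1157 → advance +1; mR−mL=8/13 → turn +1·90°
n=1: pose=(5,-4,W); sL=4/17, sR=4/5; mL=2/5, mR=54/85; mL+mR=88/85 → advance +1; mR−mL=4/17 → turn +1·90°
n=2: pose=(4,-4,S); sL=8/37, sR=40/173; mL=20/173, mR=2124/6401; mL+mR=2864/6401 → advance +1; mR−mL=8/37 → turn +1·90°
n=3: pose=(4,-5,E); sL=1/2, sR=10/53; mL=5/53, mR=63/106; mL+mR=73/106 → advance +1; mR−mL=1/2 → turn +1·90°
n=4: pose=(5,-5,N); sL=8/13, sR=40/89; mL=20/89, mR=972/1157; mL+mR=1232/1157 → advance +1; mR−mL=8/13 → turn +1·90°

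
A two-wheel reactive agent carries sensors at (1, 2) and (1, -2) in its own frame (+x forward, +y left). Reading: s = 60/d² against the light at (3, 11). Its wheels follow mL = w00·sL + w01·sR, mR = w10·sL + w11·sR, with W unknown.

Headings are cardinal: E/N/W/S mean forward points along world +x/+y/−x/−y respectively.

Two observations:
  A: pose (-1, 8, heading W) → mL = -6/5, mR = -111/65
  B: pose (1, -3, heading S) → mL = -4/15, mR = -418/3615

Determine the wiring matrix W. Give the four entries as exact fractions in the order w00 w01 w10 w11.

-1 0 1/2 -1

obs A: pose=(-1,8,W) → sL=6/5, sR=30/13, mL=-6/5, mR=-111/65
obs B: pose=(1,-3,S) → sL=4/15, sR=60/241, mL=-4/15, mR=-418/3615
sensor matrix S = [[6/5, 30/13], [4/15, 60/241]]; det S = -992/3133
solve [mL_A; mL_B] = S·[w00; w01] and [mR_A; mR_B] = S·[w10; w11]:
  w00 = -1, w01 = 0, w10 = 1/2, w11 = -1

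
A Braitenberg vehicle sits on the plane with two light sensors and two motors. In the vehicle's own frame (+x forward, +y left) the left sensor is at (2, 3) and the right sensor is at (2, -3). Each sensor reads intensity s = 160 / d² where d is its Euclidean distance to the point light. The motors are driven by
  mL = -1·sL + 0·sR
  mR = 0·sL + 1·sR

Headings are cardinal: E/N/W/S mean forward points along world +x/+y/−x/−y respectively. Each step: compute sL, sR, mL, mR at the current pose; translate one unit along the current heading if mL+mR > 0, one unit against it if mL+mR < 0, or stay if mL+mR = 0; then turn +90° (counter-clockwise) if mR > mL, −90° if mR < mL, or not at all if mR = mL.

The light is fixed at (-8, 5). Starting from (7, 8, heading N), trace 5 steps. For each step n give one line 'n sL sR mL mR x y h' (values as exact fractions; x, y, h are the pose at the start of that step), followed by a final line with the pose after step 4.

0 160/169 160/349 -160/169 160/349 7 8 N
1 16/17 80/97 -16/17 80/97 7 7 W
2 160/361 160/169 -160/361 160/169 8 7 S
3 8/17 20/41 -8/17 20/41 8 6 E
4 32/41 160/409 -32/41 160/409 9 6 N
final 9 5 W

n=0: pose=(7,8,N); sL=160/169, sR=160/349; mL=-160/169, mR=160/349; mL+mR=-28800/58981 → advance -1; mR−mL=82880/58981 → turn +1·90°
n=1: pose=(7,7,W); sL=16/17, sR=80/97; mL=-16/17, mR=80/97; mL+mR=-192/1649 → advance -1; mR−mL=2912/1649 → turn +1·90°
n=2: pose=(8,7,S); sL=160/361, sR=160/169; mL=-160/361, mR=160/169; mL+mR=30720/61009 → advance +1; mR−mL=84800/61009 → turn +1·90°
n=3: pose=(8,6,E); sL=8/17, sR=20/41; mL=-8/17, mR=20/41; mL+mR=12/697 → advance +1; mR−mL=668/697 → turn +1·90°
n=4: pose=(9,6,N); sL=32/41, sR=160/409; mL=-32/41, mR=160/409; mL+mR=-6528/16769 → advance -1; mR−mL=19648/16769 → turn +1·90°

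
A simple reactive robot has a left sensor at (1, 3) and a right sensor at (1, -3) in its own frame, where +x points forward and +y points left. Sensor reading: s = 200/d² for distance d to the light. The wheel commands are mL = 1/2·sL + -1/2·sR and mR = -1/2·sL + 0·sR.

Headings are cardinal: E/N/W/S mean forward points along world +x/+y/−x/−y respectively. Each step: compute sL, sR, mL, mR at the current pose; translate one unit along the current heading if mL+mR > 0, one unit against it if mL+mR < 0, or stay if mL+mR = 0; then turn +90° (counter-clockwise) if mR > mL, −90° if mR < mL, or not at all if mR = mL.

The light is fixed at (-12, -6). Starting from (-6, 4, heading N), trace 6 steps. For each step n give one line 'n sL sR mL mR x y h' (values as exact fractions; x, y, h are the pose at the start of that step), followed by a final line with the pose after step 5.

0 20/13 100/101 360/1313 -10/13 -6 4 N
1 200/193 40/17 -2160/3281 -100/193 -6 3 E
2 25/13 50/41 375/1066 -25/26 -7 3 N
3 200/157 200/61 -9600/9577 -100/157 -7 2 E
4 100/41 20/13 240/533 -50/41 -8 2 N
5 8/5 200/41 -336/205 -4/5 -8 1 E
final -9 1 N

n=0: pose=(-6,4,N); sL=20/13, sR=100/101; mL=360/1313, mR=-10/13; mL+mR=-50/101 → advance -1; mR−mL=-1370/1313 → turn -1·90°
n=1: pose=(-6,3,E); sL=200/193, sR=40/17; mL=-2160/3281, mR=-100/193; mL+mR=-20/17 → advance -1; mR−mL=460/3281 → turn +1·90°
n=2: pose=(-7,3,N); sL=25/13, sR=50/41; mL=375/1066, mR=-25/26; mL+mR=-25/41 → advance -1; mR−mL=-700/533 → turn -1·90°
n=3: pose=(-7,2,E); sL=200/157, sR=200/61; mL=-9600/9577, mR=-100/157; mL+mR=-100/61 → advance -1; mR−mL=3500/9577 → turn +1·90°
n=4: pose=(-8,2,N); sL=100/41, sR=20/13; mL=240/533, mR=-50/41; mL+mR=-10/13 → advance -1; mR−mL=-890/533 → turn -1·90°
n=5: pose=(-8,1,E); sL=8/5, sR=200/41; mL=-336/205, mR=-4/5; mL+mR=-100/41 → advance -1; mR−mL=172/205 → turn +1·90°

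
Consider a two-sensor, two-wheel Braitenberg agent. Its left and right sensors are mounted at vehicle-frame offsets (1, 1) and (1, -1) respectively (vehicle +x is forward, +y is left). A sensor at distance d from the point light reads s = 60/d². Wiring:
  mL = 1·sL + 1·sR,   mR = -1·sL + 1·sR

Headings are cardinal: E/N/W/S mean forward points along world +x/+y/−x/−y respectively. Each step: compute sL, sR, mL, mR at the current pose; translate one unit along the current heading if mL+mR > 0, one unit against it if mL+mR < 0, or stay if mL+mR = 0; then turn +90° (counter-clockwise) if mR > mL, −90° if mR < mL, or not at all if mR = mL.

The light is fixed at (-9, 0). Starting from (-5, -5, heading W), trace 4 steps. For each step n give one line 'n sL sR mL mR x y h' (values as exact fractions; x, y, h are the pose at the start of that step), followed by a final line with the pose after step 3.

n=0: pose=(-5,-5,W); sL=4/3, sR=12/5; mL=56/15, mR=16/15; mL+mR=24/5 → advance +1; mR−mL=-8/3 → turn -1·90°
n=1: pose=(-6,-5,N); sL=3, sR=15/8; mL=39/8, mR=-9/8; mL+mR=15/4 → advance +1; mR−mL=-6 → turn -1·90°
n=2: pose=(-6,-4,E); sL=12/5, sR=60/41; mL=792/205, mR=-192/205; mL+mR=120/41 → advance +1; mR−mL=-24/5 → turn -1·90°
n=3: pose=(-5,-4,S); sL=6/5, sR=30/17; mL=252/85, mR=48/85; mL+mR=60/17 → advance +1; mR−mL=-12/5 → turn -1·90°

0 4/3 12/5 56/15 16/15 -5 -5 W
1 3 15/8 39/8 -9/8 -6 -5 N
2 12/5 60/41 792/205 -192/205 -6 -4 E
3 6/5 30/17 252/85 48/85 -5 -4 S
final -5 -5 W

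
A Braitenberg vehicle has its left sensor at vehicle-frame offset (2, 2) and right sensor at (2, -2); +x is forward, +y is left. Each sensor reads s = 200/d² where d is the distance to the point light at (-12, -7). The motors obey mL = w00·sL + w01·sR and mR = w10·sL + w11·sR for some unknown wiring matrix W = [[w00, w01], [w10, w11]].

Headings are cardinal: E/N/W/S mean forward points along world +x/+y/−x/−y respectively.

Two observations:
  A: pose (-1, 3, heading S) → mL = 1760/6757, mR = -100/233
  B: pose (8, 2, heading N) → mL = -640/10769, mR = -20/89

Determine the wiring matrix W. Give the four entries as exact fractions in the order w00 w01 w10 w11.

-1/2 1/2 -1/2 0

obs A: pose=(-1,3,S) → sL=200/233, sR=40/29, mL=1760/6757, mR=-100/233
obs B: pose=(8,2,N) → sL=40/89, sR=40/121, mL=-640/10769, mR=-20/89
sensor matrix S = [[200/233, 40/29], [40/89, 40/121]]; det S = -24460800/72766133
solve [mL_A; mL_B] = S·[w00; w01] and [mR_A; mR_B] = S·[w10; w11]:
  w00 = -1/2, w01 = 1/2, w10 = -1/2, w11 = 0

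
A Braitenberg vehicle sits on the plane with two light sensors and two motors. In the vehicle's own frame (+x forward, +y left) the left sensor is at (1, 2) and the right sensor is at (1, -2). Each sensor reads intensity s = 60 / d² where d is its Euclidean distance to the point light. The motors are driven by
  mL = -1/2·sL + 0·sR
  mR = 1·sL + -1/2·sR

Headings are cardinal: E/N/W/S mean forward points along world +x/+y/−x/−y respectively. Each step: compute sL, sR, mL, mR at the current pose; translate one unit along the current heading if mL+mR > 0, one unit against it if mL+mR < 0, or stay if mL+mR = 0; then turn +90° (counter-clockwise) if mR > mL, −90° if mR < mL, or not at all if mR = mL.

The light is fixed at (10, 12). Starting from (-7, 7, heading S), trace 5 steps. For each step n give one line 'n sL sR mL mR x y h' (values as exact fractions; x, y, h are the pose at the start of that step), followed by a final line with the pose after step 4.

n=0: pose=(-7,7,S); sL=20/87, sR=60/397; mL=-10/87, mR=5330/34539; mL+mR=1360/34539 → advance +1; mR−mL=3100/11513 → turn +1·90°
n=1: pose=(-7,6,E); sL=15/68, sR=3/16; mL=-15/136, mR=69/544; mL+mR=9/544 → advance +1; mR−mL=129/544 → turn +1·90°
n=2: pose=(-6,6,N); sL=60/349, sR=60/221; mL=-30/349, mR=2790/77129; mL+mR=-3840/77129 → advance -1; mR−mL=9420/77129 → turn +1·90°
n=3: pose=(-6,5,W); sL=6/37, sR=30/157; mL=-3/37, mR=387/5809; mL+mR=-84/5809 → advance -1; mR−mL=858/5809 → turn +1·90°
n=4: pose=(-5,5,S); sL=60/233, sR=60/353; mL=-30/233, mR=14190/82249; mL+mR=3600/82249 → advance +1; mR−mL=24780/82249 → turn +1·90°

0 20/87 60/397 -10/87 5330/34539 -7 7 S
1 15/68 3/16 -15/136 69/544 -7 6 E
2 60/349 60/221 -30/349 2790/77129 -6 6 N
3 6/37 30/157 -3/37 387/5809 -6 5 W
4 60/233 60/353 -30/233 14190/82249 -5 5 S
final -5 4 E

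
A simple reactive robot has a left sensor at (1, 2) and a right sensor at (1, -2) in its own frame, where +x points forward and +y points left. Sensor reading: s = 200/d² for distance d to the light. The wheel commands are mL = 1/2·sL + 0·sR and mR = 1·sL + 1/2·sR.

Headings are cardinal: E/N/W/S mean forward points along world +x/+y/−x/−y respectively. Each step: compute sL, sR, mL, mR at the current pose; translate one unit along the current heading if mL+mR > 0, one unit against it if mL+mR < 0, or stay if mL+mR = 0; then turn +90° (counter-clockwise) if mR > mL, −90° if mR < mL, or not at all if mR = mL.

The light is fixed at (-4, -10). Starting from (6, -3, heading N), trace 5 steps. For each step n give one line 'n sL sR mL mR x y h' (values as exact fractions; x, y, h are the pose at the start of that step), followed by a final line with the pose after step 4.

0 25/16 25/26 25/32 425/208 6 -3 N
1 200/117 200/181 100/117 47900/21177 6 -2 W
2 20/17 100/49 10/17 1830/833 5 -2 S
3 200/181 8/5 100/181 1724/905 5 -3 E
4 25/16 25/26 25/32 425/208 6 -3 N
final 6 -2 W

n=0: pose=(6,-3,N); sL=25/16, sR=25/26; mL=25/32, mR=425/208; mL+mR=1175/416 → advance +1; mR−mL=525/416 → turn +1·90°
n=1: pose=(6,-2,W); sL=200/117, sR=200/181; mL=100/117, mR=47900/21177; mL+mR=22000/7059 → advance +1; mR−mL=29800/21177 → turn +1·90°
n=2: pose=(5,-2,S); sL=20/17, sR=100/49; mL=10/17, mR=1830/833; mL+mR=2320/833 → advance +1; mR−mL=1340/833 → turn +1·90°
n=3: pose=(5,-3,E); sL=200/181, sR=8/5; mL=100/181, mR=1724/905; mL+mR=2224/905 → advance +1; mR−mL=1224/905 → turn +1·90°
n=4: pose=(6,-3,N); sL=25/16, sR=25/26; mL=25/32, mR=425/208; mL+mR=1175/416 → advance +1; mR−mL=525/416 → turn +1·90°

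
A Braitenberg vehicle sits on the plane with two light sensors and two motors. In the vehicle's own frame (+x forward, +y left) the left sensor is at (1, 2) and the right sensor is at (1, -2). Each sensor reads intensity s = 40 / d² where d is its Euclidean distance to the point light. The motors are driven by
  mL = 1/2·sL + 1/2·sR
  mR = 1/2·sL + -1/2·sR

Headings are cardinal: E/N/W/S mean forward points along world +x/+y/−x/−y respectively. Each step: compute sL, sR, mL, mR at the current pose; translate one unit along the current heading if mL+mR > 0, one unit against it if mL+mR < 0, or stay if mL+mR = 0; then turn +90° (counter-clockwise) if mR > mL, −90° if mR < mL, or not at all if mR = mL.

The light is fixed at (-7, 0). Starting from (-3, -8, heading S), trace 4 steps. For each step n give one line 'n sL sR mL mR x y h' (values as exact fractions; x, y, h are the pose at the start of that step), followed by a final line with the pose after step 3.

0 40/117 8/17 808/1989 -128/1989 -3 -8 S
1 4/13 20/29 188/377 -72/377 -3 -9 W
2 8/13 40/89 616/1157 96/1157 -4 -9 N
3 10/13 10/29 210/377 80/377 -4 -8 E
final -3 -8 S

n=0: pose=(-3,-8,S); sL=40/117, sR=8/17; mL=808/1989, mR=-128/1989; mL+mR=40/117 → advance +1; mR−mL=-8/17 → turn -1·90°
n=1: pose=(-3,-9,W); sL=4/13, sR=20/29; mL=188/377, mR=-72/377; mL+mR=4/13 → advance +1; mR−mL=-20/29 → turn -1·90°
n=2: pose=(-4,-9,N); sL=8/13, sR=40/89; mL=616/1157, mR=96/1157; mL+mR=8/13 → advance +1; mR−mL=-40/89 → turn -1·90°
n=3: pose=(-4,-8,E); sL=10/13, sR=10/29; mL=210/377, mR=80/377; mL+mR=10/13 → advance +1; mR−mL=-10/29 → turn -1·90°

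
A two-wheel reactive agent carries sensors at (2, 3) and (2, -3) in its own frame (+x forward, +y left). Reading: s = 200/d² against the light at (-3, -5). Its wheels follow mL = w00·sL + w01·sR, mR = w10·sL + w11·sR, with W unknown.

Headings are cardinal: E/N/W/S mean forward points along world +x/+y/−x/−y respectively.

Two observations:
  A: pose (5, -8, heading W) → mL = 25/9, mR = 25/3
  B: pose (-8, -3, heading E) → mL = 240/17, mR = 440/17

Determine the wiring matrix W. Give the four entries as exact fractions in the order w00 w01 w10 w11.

-1 1 1 1

obs A: pose=(5,-8,W) → sL=25/9, sR=50/9, mL=25/9, mR=25/3
obs B: pose=(-8,-3,E) → sL=100/17, sR=20, mL=240/17, mR=440/17
sensor matrix S = [[25/9, 50/9], [100/17, 20]]; det S = 3500/153
solve [mL_A; mL_B] = S·[w00; w01] and [mR_A; mR_B] = S·[w10; w11]:
  w00 = -1, w01 = 1, w10 = 1, w11 = 1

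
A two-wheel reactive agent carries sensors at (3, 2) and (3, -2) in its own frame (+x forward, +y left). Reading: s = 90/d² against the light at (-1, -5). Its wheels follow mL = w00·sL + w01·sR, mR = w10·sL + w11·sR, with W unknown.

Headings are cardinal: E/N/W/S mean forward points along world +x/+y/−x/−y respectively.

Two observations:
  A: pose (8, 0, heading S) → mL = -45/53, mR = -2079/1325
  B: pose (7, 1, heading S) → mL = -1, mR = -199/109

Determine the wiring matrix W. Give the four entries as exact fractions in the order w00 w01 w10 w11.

0 -1/2 -1 -1/2

obs A: pose=(8,0,S) → sL=18/25, sR=90/53, mL=-45/53, mR=-2079/1325
obs B: pose=(7,1,S) → sL=90/109, sR=2, mL=-1, mR=-199/109
sensor matrix S = [[18/25, 90/53], [90/109, 2]]; det S = 5472/144425
solve [mL_A; mL_B] = S·[w00; w01] and [mR_A; mR_B] = S·[w10; w11]:
  w00 = 0, w01 = -1/2, w10 = -1, w11 = -1/2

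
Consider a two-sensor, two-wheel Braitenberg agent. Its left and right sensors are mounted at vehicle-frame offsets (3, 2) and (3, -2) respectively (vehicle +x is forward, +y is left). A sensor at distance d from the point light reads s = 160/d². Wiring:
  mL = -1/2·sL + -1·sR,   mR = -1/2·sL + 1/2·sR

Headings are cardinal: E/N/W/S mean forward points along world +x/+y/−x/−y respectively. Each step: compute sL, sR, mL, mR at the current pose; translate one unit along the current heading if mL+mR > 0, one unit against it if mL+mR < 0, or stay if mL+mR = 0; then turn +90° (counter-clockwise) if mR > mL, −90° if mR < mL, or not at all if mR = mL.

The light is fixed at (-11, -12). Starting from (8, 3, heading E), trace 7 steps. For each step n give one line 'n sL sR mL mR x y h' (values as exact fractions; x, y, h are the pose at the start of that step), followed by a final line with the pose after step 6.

0 160/773 160/653 -175920/504769 9600/504769 8 3 E
1 8/29 40/181 -1884/5249 -144/5249 7 3 N
2 160/369 160/481 -97520/177489 -8960/177489 7 2 W
3 80/281 16/41 -6136/11521 608/11521 8 2 S
4 160/773 160/653 -175920/504769 9600/504769 8 3 E
5 8/29 40/181 -1884/5249 -144/5249 7 3 N
6 160/369 160/481 -97520/177489 -8960/177489 7 2 W
final 8 2 S

n=0: pose=(8,3,E); sL=160/773, sR=160/653; mL=-175920/504769, mR=9600/504769; mL+mR=-166320/504769 → advance -1; mR−mL=240/653 → turn +1·90°
n=1: pose=(7,3,N); sL=8/29, sR=40/181; mL=-1884/5249, mR=-144/5249; mL+mR=-2028/5249 → advance -1; mR−mL=60/181 → turn +1·90°
n=2: pose=(7,2,W); sL=160/369, sR=160/481; mL=-97520/177489, mR=-8960/177489; mL+mR=-106480/177489 → advance -1; mR−mL=240/481 → turn +1·90°
n=3: pose=(8,2,S); sL=80/281, sR=16/41; mL=-6136/11521, mR=608/11521; mL+mR=-5528/11521 → advance -1; mR−mL=24/41 → turn +1·90°
n=4: pose=(8,3,E); sL=160/773, sR=160/653; mL=-175920/504769, mR=9600/504769; mL+mR=-166320/504769 → advance -1; mR−mL=240/653 → turn +1·90°
n=5: pose=(7,3,N); sL=8/29, sR=40/181; mL=-1884/5249, mR=-144/5249; mL+mR=-2028/5249 → advance -1; mR−mL=60/181 → turn +1·90°
n=6: pose=(7,2,W); sL=160/369, sR=160/481; mL=-97520/177489, mR=-8960/177489; mL+mR=-106480/177489 → advance -1; mR−mL=240/481 → turn +1·90°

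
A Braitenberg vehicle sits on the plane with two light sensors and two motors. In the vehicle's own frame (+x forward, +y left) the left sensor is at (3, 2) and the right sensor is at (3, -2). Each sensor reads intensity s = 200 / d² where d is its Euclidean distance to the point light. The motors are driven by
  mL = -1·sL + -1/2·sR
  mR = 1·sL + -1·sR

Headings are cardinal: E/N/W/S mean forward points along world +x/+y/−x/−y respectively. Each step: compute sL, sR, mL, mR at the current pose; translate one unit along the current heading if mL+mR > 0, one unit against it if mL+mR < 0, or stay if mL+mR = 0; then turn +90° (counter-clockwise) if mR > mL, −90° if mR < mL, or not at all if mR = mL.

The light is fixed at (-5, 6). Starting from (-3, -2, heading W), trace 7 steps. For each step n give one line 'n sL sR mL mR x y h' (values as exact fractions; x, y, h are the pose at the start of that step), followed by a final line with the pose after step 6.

0 200/101 200/37 -17500/3737 -12800/3737 -3 -2 W
1 100/73 100/61 -9750/4453 -1200/4453 -2 -2 S
2 200/61 200/117 -29500/7137 11200/7137 -2 -1 E
3 25/2 25/4 -125/8 25/4 -3 -1 N
4 200/101 200/37 -17500/3737 -12800/3737 -3 -2 W
5 100/73 100/61 -9750/4453 -1200/4453 -2 -2 S
6 200/61 200/117 -29500/7137 11200/7137 -2 -1 E
final -3 -1 N

n=0: pose=(-3,-2,W); sL=200/101, sR=200/37; mL=-17500/3737, mR=-12800/3737; mL+mR=-300/37 → advance -1; mR−mL=4700/3737 → turn +1·90°
n=1: pose=(-2,-2,S); sL=100/73, sR=100/61; mL=-9750/4453, mR=-1200/4453; mL+mR=-150/61 → advance -1; mR−mL=8550/4453 → turn +1·90°
n=2: pose=(-2,-1,E); sL=200/61, sR=200/117; mL=-29500/7137, mR=11200/7137; mL+mR=-100/39 → advance -1; mR−mL=40700/7137 → turn +1·90°
n=3: pose=(-3,-1,N); sL=25/2, sR=25/4; mL=-125/8, mR=25/4; mL+mR=-75/8 → advance -1; mR−mL=175/8 → turn +1·90°
n=4: pose=(-3,-2,W); sL=200/101, sR=200/37; mL=-17500/3737, mR=-12800/3737; mL+mR=-300/37 → advance -1; mR−mL=4700/3737 → turn +1·90°
n=5: pose=(-2,-2,S); sL=100/73, sR=100/61; mL=-9750/4453, mR=-1200/4453; mL+mR=-150/61 → advance -1; mR−mL=8550/4453 → turn +1·90°
n=6: pose=(-2,-1,E); sL=200/61, sR=200/117; mL=-29500/7137, mR=11200/7137; mL+mR=-100/39 → advance -1; mR−mL=40700/7137 → turn +1·90°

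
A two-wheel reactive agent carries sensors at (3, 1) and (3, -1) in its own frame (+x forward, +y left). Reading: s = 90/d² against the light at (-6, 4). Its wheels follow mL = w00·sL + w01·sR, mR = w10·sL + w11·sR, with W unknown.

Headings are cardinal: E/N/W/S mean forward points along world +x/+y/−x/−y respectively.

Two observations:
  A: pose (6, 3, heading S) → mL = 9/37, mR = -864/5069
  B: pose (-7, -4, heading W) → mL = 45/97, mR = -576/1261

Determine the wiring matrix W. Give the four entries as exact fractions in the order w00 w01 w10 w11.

1/2 0 1 -1

obs A: pose=(6,3,S) → sL=18/37, sR=90/137, mL=9/37, mR=-864/5069
obs B: pose=(-7,-4,W) → sL=90/97, sR=18/13, mL=45/97, mR=-576/1261
sensor matrix S = [[18/37, 90/137], [90/97, 18/13]]; det S = 409536/6392009
solve [mL_A; mL_B] = S·[w00; w01] and [mR_A; mR_B] = S·[w10; w11]:
  w00 = 1/2, w01 = 0, w10 = 1, w11 = -1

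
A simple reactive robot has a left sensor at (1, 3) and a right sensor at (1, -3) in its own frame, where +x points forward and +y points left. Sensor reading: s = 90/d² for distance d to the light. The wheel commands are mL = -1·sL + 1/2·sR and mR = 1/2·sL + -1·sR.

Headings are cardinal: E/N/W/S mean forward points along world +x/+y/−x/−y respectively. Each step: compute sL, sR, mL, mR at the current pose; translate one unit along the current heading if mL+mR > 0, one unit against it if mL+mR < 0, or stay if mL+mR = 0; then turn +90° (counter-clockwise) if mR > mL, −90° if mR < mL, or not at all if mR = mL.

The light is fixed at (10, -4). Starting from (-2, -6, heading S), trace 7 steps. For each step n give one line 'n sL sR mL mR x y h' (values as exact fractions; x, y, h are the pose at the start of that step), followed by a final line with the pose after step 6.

n=0: pose=(-2,-6,S); sL=1, sR=5/13; mL=-21/26, mR=3/26; mL+mR=-9/13 → advance -1; mR−mL=12/13 → turn +1·90°
n=1: pose=(-2,-5,E); sL=18/25, sR=90/137; mL=-1341/3425, mR=-1017/3425; mL+mR=-2358/3425 → advance -1; mR−mL=324/3425 → turn +1·90°
n=2: pose=(-3,-5,N); sL=45/128, sR=9/10; mL=63/640, mR=-927/1280; mL+mR=-801/1280 → advance -1; mR−mL=-1053/1280 → turn -1·90°
n=3: pose=(-3,-6,E); sL=18/29, sR=90/169; mL=-1737/4901, mR=-1089/4901; mL+mR=-2826/4901 → advance -1; mR−mL=648/4901 → turn +1·90°
n=4: pose=(-4,-6,N); sL=9/29, sR=45/61; mL=207/3538, mR=-2061/3538; mL+mR=-927/1769 → advance -1; mR−mL=-1134/1769 → turn -1·90°
n=5: pose=(-4,-7,E); sL=90/169, sR=18/41; mL=-2169/6929, mR=-1197/6929; mL+mR=-3366/6929 → advance -1; mR−mL=972/6929 → turn +1·90°
n=6: pose=(-5,-7,N); sL=45/164, sR=45/74; mL=45/1517, mR=-5715/12136; mL+mR=-5355/12136 → advance -1; mR−mL=-6075/12136 → turn -1·90°

0 1 5/13 -21/26 3/26 -2 -6 S
1 18/25 90/137 -1341/3425 -1017/3425 -2 -5 E
2 45/128 9/10 63/640 -927/1280 -3 -5 N
3 18/29 90/169 -1737/4901 -1089/4901 -3 -6 E
4 9/29 45/61 207/3538 -2061/3538 -4 -6 N
5 90/169 18/41 -2169/6929 -1197/6929 -4 -7 E
6 45/164 45/74 45/1517 -5715/12136 -5 -7 N
final -5 -8 E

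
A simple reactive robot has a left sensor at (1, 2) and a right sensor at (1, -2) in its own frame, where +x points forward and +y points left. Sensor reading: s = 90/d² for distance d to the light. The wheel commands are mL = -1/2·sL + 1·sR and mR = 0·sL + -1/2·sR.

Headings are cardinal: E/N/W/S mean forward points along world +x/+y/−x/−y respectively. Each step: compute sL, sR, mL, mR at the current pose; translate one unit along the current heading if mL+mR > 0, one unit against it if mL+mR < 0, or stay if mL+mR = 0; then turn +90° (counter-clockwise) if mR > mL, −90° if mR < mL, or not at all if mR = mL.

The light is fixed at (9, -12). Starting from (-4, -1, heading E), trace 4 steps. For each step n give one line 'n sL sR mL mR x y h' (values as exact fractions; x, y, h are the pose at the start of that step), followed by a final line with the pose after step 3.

n=0: pose=(-4,-1,E); sL=90/313, sR=2/5; mL=401/1565, mR=-1/5; mL+mR=88/1565 → advance +1; mR−mL=-714/1565 → turn -1·90°
n=1: pose=(-3,-1,S); sL=9/20, sR=45/148; mL=117/1480, mR=-45/296; mL+mR=-27/370 → advance -1; mR−mL=-171/740 → turn -1·90°
n=2: pose=(-3,0,W); sL=90/269, sR=18/73; mL=1557/19637, mR=-9/73; mL+mR=-864/19637 → advance -1; mR−mL=-3978/19637 → turn -1·90°
n=3: pose=(-2,0,N); sL=45/169, sR=9/25; mL=1917/8450, mR=-9/50; mL+mR=198/4225 → advance +1; mR−mL=-1719/4225 → turn -1·90°

0 90/313 2/5 401/1565 -1/5 -4 -1 E
1 9/20 45/148 117/1480 -45/296 -3 -1 S
2 90/269 18/73 1557/19637 -9/73 -3 0 W
3 45/169 9/25 1917/8450 -9/50 -2 0 N
final -2 1 E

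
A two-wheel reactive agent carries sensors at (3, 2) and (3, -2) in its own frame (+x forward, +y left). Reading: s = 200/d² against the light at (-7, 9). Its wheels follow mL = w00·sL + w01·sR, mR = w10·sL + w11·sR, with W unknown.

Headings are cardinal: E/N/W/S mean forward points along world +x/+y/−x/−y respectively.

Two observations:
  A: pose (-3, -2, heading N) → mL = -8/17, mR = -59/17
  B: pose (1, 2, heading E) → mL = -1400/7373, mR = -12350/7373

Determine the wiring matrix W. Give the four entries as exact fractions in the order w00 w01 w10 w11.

-1/2 1/2 -1/2 -1

obs A: pose=(-3,-2,N) → sL=50/17, sR=2, mL=-8/17, mR=-59/17
obs B: pose=(1,2,E) → sL=100/73, sR=100/101, mL=-1400/7373, mR=-12350/7373
sensor matrix S = [[50/17, 2], [100/73, 100/101]]; det S = 21600/125341
solve [mL_A; mL_B] = S·[w00; w01] and [mR_A; mR_B] = S·[w10; w11]:
  w00 = -1/2, w01 = 1/2, w10 = -1/2, w11 = -1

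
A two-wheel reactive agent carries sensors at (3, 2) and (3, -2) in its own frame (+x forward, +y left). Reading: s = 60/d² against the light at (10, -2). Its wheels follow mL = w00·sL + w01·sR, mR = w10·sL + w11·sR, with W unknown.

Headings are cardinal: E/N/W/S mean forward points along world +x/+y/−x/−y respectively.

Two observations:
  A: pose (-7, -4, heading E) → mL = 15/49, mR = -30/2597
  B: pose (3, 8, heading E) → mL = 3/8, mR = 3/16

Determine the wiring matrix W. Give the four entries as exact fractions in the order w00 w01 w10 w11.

obs A: pose=(-7,-4,E) → sL=15/49, sR=15/53, mL=15/49, mR=-30/2597
obs B: pose=(3,8,E) → sL=3/8, sR=3/4, mL=3/8, mR=3/16
sensor matrix S = [[15/49, 15/53], [3/8, 3/4]]; det S = 2565/20776
solve [mL_A; mL_B] = S·[w00; w01] and [mR_A; mR_B] = S·[w10; w11]:
  w00 = 1, w01 = 0, w10 = -1/2, w11 = 1/2

1 0 -1/2 1/2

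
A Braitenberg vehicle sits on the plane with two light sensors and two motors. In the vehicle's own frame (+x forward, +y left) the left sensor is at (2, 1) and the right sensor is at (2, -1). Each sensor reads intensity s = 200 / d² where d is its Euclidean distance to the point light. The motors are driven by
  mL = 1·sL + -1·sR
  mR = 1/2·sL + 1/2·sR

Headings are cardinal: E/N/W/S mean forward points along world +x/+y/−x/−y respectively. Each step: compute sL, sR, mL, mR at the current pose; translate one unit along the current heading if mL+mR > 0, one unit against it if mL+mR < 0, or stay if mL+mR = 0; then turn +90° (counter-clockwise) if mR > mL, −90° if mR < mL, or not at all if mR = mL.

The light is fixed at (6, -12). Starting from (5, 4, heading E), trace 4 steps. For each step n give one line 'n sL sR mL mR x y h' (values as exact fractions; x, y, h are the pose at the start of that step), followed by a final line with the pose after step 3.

0 20/29 100/113 -640/3277 2580/3277 5 4 E
1 8/13 8/13 0 8/13 6 4 N
2 10/13 25/41 85/533 735/1066 6 5 W
3 8/9 200/229 32/2061 1816/2061 5 5 S
final 5 4 E

n=0: pose=(5,4,E); sL=20/29, sR=100/113; mL=-640/3277, mR=2580/3277; mL+mR=1940/3277 → advance +1; mR−mL=3220/3277 → turn +1·90°
n=1: pose=(6,4,N); sL=8/13, sR=8/13; mL=0, mR=8/13; mL+mR=8/13 → advance +1; mR−mL=8/13 → turn +1·90°
n=2: pose=(6,5,W); sL=10/13, sR=25/41; mL=85/533, mR=735/1066; mL+mR=905/1066 → advance +1; mR−mL=565/1066 → turn +1·90°
n=3: pose=(5,5,S); sL=8/9, sR=200/229; mL=32/2061, mR=1816/2061; mL+mR=616/687 → advance +1; mR−mL=1784/2061 → turn +1·90°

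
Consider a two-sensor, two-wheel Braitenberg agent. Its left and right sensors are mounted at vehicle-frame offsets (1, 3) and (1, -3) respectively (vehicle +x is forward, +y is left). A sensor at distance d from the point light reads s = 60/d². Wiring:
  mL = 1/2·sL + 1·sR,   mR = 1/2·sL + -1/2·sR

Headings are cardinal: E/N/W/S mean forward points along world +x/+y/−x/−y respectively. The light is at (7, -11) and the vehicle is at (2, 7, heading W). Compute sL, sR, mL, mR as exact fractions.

20/87 20/159 370/1537 80/1537

left sensor world pos  = (1, 4); dL² = 261
right sensor world pos = (1, 10); dR² = 477
sL = 60/261 = 20/87
sR = 60/477 = 20/159
mL = 1/2·sL + 1·sR = 370/1537
mR = 1/2·sL + -1/2·sR = 80/1537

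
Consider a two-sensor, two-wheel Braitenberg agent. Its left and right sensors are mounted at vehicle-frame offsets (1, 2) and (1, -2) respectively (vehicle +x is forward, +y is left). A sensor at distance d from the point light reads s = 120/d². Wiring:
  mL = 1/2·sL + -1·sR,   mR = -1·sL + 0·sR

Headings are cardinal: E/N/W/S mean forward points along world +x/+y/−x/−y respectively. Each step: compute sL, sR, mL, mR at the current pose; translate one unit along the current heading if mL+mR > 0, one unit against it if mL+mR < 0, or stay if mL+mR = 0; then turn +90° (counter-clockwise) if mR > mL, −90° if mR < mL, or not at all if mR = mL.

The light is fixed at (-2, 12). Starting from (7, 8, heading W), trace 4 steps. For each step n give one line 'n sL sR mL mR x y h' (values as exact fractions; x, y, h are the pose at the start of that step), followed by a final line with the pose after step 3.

0 6/5 30/17 -99/85 -6/5 7 8 W
1 120/73 40/51 140/3723 -120/73 8 8 N
2 12/13 12/17 -54/221 -12/13 8 7 E
3 120/157 24/17 -2748/2669 -120/157 7 7 S
final 7 8 E

n=0: pose=(7,8,W); sL=6/5, sR=30/17; mL=-99/85, mR=-6/5; mL+mR=-201/85 → advance -1; mR−mL=-3/85 → turn -1·90°
n=1: pose=(8,8,N); sL=120/73, sR=40/51; mL=140/3723, mR=-120/73; mL+mR=-5980/3723 → advance -1; mR−mL=-6260/3723 → turn -1·90°
n=2: pose=(8,7,E); sL=12/13, sR=12/17; mL=-54/221, mR=-12/13; mL+mR=-258/221 → advance -1; mR−mL=-150/221 → turn -1·90°
n=3: pose=(7,7,S); sL=120/157, sR=24/17; mL=-2748/2669, mR=-120/157; mL+mR=-4788/2669 → advance -1; mR−mL=708/2669 → turn +1·90°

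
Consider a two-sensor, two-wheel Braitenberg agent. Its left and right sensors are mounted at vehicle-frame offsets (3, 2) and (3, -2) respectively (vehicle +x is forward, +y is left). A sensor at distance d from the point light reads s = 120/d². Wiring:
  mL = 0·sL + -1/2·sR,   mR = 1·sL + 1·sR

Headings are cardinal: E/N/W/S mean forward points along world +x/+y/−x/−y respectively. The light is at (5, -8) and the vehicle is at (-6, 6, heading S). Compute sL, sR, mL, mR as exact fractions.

left sensor world pos  = (-4, 3); dL² = 202
right sensor world pos = (-8, 3); dR² = 290
sL = 120/202 = 60/101
sR = 120/290 = 12/29
mL = 0·sL + -1/2·sR = -6/29
mR = 1·sL + 1·sR = 2952/2929

60/101 12/29 -6/29 2952/2929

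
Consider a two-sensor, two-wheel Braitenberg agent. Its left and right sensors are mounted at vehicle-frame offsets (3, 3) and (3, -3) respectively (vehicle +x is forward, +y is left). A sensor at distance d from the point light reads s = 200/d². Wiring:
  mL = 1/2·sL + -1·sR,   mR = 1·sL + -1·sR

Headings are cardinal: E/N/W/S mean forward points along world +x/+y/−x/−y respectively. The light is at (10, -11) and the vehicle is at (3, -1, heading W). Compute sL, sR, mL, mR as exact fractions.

left sensor world pos  = (0, -4); dL² = 149
right sensor world pos = (0, 2); dR² = 269
sL = 200/149 = 200/149
sR = 200/269 = 200/269
mL = 1/2·sL + -1·sR = -2900/40081
mR = 1·sL + -1·sR = 24000/40081

200/149 200/269 -2900/40081 24000/40081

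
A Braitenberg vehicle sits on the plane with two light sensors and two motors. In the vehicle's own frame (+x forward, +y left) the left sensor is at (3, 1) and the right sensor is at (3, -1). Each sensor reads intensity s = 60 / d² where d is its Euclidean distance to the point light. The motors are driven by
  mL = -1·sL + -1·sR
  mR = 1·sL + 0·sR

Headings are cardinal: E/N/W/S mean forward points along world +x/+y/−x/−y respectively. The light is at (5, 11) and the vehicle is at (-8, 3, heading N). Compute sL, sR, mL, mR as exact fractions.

60/221 60/169 -1800/2873 60/221

left sensor world pos  = (-9, 6); dL² = 221
right sensor world pos = (-7, 6); dR² = 169
sL = 60/221 = 60/221
sR = 60/169 = 60/169
mL = -1·sL + -1·sR = -1800/2873
mR = 1·sL + 0·sR = 60/221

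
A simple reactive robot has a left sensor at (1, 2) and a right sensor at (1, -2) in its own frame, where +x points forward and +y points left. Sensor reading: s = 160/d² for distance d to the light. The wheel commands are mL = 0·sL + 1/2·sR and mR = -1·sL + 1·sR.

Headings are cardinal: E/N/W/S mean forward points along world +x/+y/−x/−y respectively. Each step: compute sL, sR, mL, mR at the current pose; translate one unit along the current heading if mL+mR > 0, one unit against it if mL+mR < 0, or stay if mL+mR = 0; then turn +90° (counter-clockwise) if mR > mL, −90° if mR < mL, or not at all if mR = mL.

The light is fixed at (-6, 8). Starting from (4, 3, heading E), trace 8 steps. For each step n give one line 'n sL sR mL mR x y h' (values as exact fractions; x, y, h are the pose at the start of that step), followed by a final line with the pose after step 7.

n=0: pose=(4,3,E); sL=16/13, sR=16/17; mL=8/17, mR=-64/221; mL+mR=40/221 → advance +1; mR−mL=-168/221 → turn -1·90°
n=1: pose=(5,3,S); sL=32/41, sR=160/117; mL=80/117, mR=2816/4797; mL+mR=2032/1599 → advance +1; mR−mL=-464/4797 → turn -1·90°
n=2: pose=(5,2,W); sL=40/41, sR=40/29; mL=20/29, mR=480/1189; mL+mR=1300/1189 → advance +1; mR−mL=-340/1189 → turn -1·90°
n=3: pose=(4,2,N); sL=160/89, sR=160/169; mL=80/169, mR=-12800/15041; mL+mR=-5680/15041 → advance -1; mR−mL=-19920/15041 → turn -1·90°
n=4: pose=(4,1,E); sL=80/73, sR=80/101; mL=40/101, mR=-2240/7373; mL+mR=680/7373 → advance +1; mR−mL=-5160/7373 → turn -1·90°
n=5: pose=(5,1,S); sL=160/233, sR=32/29; mL=16/29, mR=2816/6757; mL+mR=6544/6757 → advance +1; mR−mL=-912/6757 → turn -1·90°
n=6: pose=(5,0,W); sL=4/5, sR=20/17; mL=10/17, mR=32/85; mL+mR=82/85 → advance +1; mR−mL=-18/85 → turn -1·90°
n=7: pose=(4,0,N); sL=160/113, sR=160/193; mL=80/193, mR=-12800/21809; mL+mR=-3760/21809 → advance -1; mR−mL=-21840/21809 → turn -1·90°

0 16/13 16/17 8/17 -64/221 4 3 E
1 32/41 160/117 80/117 2816/4797 5 3 S
2 40/41 40/29 20/29 480/1189 5 2 W
3 160/89 160/169 80/169 -12800/15041 4 2 N
4 80/73 80/101 40/101 -2240/7373 4 1 E
5 160/233 32/29 16/29 2816/6757 5 1 S
6 4/5 20/17 10/17 32/85 5 0 W
7 160/113 160/193 80/193 -12800/21809 4 0 N
final 4 -1 E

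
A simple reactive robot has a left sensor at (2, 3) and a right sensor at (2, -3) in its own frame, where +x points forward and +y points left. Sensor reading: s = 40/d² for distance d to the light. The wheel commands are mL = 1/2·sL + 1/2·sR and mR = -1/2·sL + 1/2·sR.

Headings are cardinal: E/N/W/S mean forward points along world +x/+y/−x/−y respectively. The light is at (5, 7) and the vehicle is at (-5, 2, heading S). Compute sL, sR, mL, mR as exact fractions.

20/49 20/109 1580/5341 -600/5341

left sensor world pos  = (-2, 0); dL² = 98
right sensor world pos = (-8, 0); dR² = 218
sL = 40/98 = 20/49
sR = 40/218 = 20/109
mL = 1/2·sL + 1/2·sR = 1580/5341
mR = -1/2·sL + 1/2·sR = -600/5341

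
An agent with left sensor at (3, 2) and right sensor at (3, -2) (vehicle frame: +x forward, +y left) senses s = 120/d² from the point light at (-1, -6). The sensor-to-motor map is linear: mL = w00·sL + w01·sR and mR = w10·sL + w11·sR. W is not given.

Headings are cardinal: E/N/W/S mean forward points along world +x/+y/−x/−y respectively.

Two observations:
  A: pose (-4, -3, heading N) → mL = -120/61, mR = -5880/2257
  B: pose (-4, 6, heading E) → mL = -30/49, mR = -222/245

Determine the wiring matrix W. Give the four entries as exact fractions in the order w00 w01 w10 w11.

obs A: pose=(-4,-3,N) → sL=120/61, sR=120/37, mL=-120/61, mR=-5880/2257
obs B: pose=(-4,6,E) → sL=30/49, sR=6/5, mL=-30/49, mR=-222/245
sensor matrix S = [[120/61, 120/37], [30/49, 6/5]]; det S = 41472/110593
solve [mL_A; mL_B] = S·[w00; w01] and [mR_A; mR_B] = S·[w10; w11]:
  w00 = -1, w01 = 0, w10 = -1/2, w11 = -1/2

-1 0 -1/2 -1/2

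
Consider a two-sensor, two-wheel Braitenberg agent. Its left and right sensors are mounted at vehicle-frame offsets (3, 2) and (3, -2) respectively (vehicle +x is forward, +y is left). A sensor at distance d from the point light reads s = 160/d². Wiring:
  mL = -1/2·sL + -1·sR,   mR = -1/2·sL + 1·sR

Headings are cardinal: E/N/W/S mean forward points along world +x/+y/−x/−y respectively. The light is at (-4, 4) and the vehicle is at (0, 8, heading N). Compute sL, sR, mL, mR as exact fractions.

160/53 32/17 -3056/901 336/901

left sensor world pos  = (-2, 11); dL² = 53
right sensor world pos = (2, 11); dR² = 85
sL = 160/53 = 160/53
sR = 160/85 = 32/17
mL = -1/2·sL + -1·sR = -3056/901
mR = -1/2·sL + 1·sR = 336/901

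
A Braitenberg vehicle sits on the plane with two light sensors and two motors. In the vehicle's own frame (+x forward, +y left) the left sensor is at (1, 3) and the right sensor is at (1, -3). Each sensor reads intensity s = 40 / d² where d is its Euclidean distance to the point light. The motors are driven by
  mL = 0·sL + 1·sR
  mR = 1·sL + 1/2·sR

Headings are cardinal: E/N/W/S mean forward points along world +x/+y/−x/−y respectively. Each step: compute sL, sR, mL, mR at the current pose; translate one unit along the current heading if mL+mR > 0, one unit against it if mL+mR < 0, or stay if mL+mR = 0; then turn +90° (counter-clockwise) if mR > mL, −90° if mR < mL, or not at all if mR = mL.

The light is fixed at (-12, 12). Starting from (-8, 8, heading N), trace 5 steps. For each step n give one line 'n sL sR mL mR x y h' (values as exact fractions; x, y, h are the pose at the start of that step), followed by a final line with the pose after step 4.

0 4 20/29 20/29 126/29 -8 8 N
1 8/9 40/9 40/9 28/9 -8 9 W
2 10 1 1 21/2 -9 9 N
3 40/29 8 8 156/29 -9 10 W
4 20 20/13 20/13 270/13 -10 10 N
final -10 11 W

n=0: pose=(-8,8,N); sL=4, sR=20/29; mL=20/29, mR=126/29; mL+mR=146/29 → advance +1; mR−mL=106/29 → turn +1·90°
n=1: pose=(-8,9,W); sL=8/9, sR=40/9; mL=40/9, mR=28/9; mL+mR=68/9 → advance +1; mR−mL=-4/3 → turn -1·90°
n=2: pose=(-9,9,N); sL=10, sR=1; mL=1, mR=21/2; mL+mR=23/2 → advance +1; mR−mL=19/2 → turn +1·90°
n=3: pose=(-9,10,W); sL=40/29, sR=8; mL=8, mR=156/29; mL+mR=388/29 → advance +1; mR−mL=-76/29 → turn -1·90°
n=4: pose=(-10,10,N); sL=20, sR=20/13; mL=20/13, mR=270/13; mL+mR=290/13 → advance +1; mR−mL=250/13 → turn +1·90°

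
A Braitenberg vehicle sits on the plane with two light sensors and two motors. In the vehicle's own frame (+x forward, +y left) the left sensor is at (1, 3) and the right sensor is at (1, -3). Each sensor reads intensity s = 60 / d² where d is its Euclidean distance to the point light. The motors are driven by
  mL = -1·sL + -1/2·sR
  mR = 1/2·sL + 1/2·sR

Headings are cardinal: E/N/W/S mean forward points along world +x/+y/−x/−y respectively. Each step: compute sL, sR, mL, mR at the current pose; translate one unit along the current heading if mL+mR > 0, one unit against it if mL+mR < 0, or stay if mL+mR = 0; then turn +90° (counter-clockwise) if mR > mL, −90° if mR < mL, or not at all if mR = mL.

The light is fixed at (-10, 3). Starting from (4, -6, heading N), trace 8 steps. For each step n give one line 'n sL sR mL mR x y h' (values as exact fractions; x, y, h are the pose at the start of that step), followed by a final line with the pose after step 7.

n=0: pose=(4,-6,N); sL=12/37, sR=60/353; mL=-5346/13061, mR=3228/13061; mL+mR=-6/37 → advance -1; mR−mL=8574/13061 → turn +1·90°
n=1: pose=(4,-7,W); sL=30/169, sR=30/109; mL=-5805/18421, mR=4170/18421; mL+mR=-15/169 → advance -1; mR−mL=9975/18421 → turn +1·90°
n=2: pose=(5,-7,S); sL=12/89, sR=12/53; mL=-1170/4717, mR=852/4717; mL+mR=-6/89 → advance -1; mR−mL=2022/4717 → turn +1·90°
n=3: pose=(5,-6,E); sL=15/73, sR=3/20; mL=-819/2920, mR=519/2920; mL+mR=-15/146 → advance -1; mR−mL=669/1460 → turn +1·90°
n=4: pose=(4,-6,N); sL=12/37, sR=60/353; mL=-5346/13061, mR=3228/13061; mL+mR=-6/37 → advance -1; mR−mL=8574/13061 → turn +1·90°
n=5: pose=(4,-7,W); sL=30/169, sR=30/109; mL=-5805/18421, mR=4170/18421; mL+mR=-15/169 → advance -1; mR−mL=9975/18421 → turn +1·90°
n=6: pose=(5,-7,S); sL=12/89, sR=12/53; mL=-1170/4717, mR=852/4717; mL+mR=-6/89 → advance -1; mR−mL=2022/4717 → turn +1·90°
n=7: pose=(5,-6,E); sL=15/73, sR=3/20; mL=-819/2920, mR=519/2920; mL+mR=-15/146 → advance -1; mR−mL=669/1460 → turn +1·90°

0 12/37 60/353 -5346/13061 3228/13061 4 -6 N
1 30/169 30/109 -5805/18421 4170/18421 4 -7 W
2 12/89 12/53 -1170/4717 852/4717 5 -7 S
3 15/73 3/20 -819/2920 519/2920 5 -6 E
4 12/37 60/353 -5346/13061 3228/13061 4 -6 N
5 30/169 30/109 -5805/18421 4170/18421 4 -7 W
6 12/89 12/53 -1170/4717 852/4717 5 -7 S
7 15/73 3/20 -819/2920 519/2920 5 -6 E
final 4 -6 N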